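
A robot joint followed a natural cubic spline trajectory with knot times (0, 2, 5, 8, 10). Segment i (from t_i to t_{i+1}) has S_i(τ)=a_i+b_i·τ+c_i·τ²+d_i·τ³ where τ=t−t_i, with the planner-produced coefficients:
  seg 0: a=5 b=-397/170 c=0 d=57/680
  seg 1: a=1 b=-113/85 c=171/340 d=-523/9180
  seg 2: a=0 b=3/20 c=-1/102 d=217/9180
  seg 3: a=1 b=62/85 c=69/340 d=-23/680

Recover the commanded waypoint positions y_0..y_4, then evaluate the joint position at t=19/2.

y_0 = S_0(0) = a_0 = 5
y_1 = S_1(0) = a_1 = 1
y_2 = S_2(0) = a_2 = 0
y_3 = S_3(0) = a_3 = 1
y_4 = S_3(2) = 3
t_q=19/2 is in segment 3 (τ=3/2); S_3(τ)=2651/1088

y_0=5 y_1=1 y_2=0 y_3=1 y_4=3
S(19/2) = 2651/1088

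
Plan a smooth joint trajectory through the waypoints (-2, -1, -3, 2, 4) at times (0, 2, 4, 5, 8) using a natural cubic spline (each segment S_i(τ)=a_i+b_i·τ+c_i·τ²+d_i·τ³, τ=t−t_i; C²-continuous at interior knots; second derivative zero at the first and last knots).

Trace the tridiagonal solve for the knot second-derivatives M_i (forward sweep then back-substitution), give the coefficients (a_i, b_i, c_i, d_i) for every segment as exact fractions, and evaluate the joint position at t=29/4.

  seg 0: a=-2 b=1567/1032 c=0 d=-1051/4128
  seg 1: a=-1 b=-793/516 c=-1051/688 d=3707/4128
  seg 2: a=-3 b=3229/1032 c=166/43 d=-2053/1032
  seg 3: a=2 b=2519/516 c=-725/344 d=725/3096
S(29/4) = 109681/22016

Δ: Δ0=1/2, Δ1=-1, Δ2=5, Δ3=2/3
row 1: diag=8, rhs=-9; c'=1/4, d'=-9/8
row 2: denom=6−2·1/4=11/2; d'=(36−2·-9/8)/(11/2)=153/22
row 3: denom=8−1·2/11=86/11; d'=(-26−1·153/22)/(86/11)=-725/172
back: M3=-725/172
back: M2=153/22−2/11·-725/172=332/43
back: M1=-9/8−1/4·332/43=-1051/344
M: M0=0, M1=-1051/344, M2=332/43, M3=-725/172, M4=0
seg 0: a=-2, c=M0/2=0, d=(M1−M0)/(6·2)=-1051/4128, b=Δ0−h0·(2M0+M1)/6=1567/1032
seg 1: a=-1, c=M1/2=-1051/688, d=(M2−M1)/(6·2)=3707/4128, b=Δ1−h1·(2M1+M2)/6=-793/516
seg 2: a=-3, c=M2/2=166/43, d=(M3−M2)/(6·1)=-2053/1032, b=Δ2−h2·(2M2+M3)/6=3229/1032
seg 3: a=2, c=M3/2=-725/344, d=(M4−M3)/(6·3)=725/3096, b=Δ3−h3·(2M3+M4)/6=2519/516
t_q=29/4 → seg 3, τ=9/4; S=2+2519/516·τ+-725/344·τ²+725/3096·τ³=109681/22016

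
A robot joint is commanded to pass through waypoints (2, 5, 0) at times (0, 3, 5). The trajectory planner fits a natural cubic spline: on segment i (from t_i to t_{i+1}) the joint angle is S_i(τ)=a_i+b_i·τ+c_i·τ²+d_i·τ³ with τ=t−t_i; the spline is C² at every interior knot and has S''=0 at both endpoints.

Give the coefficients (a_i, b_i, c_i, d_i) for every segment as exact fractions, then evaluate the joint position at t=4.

  seg 0: a=2 b=41/20 c=0 d=-7/60
  seg 1: a=5 b=-11/10 c=-21/20 d=7/40
S(4) = 121/40

Δ: Δ0=1, Δ1=-5/2
row 1: diag=10, rhs=-21; c'=1/5, d'=-21/10
back: M1=-21/10
M: M0=0, M1=-21/10, M2=0
seg 0: a=2, c=M0/2=0, d=(M1−M0)/(6·3)=-7/60, b=Δ0−h0·(2M0+M1)/6=41/20
seg 1: a=5, c=M1/2=-21/20, d=(M2−M1)/(6·2)=7/40, b=Δ1−h1·(2M1+M2)/6=-11/10
t_q=4 → seg 1, τ=1; S=5+-11/10·τ+-21/20·τ²+7/40·τ³=121/40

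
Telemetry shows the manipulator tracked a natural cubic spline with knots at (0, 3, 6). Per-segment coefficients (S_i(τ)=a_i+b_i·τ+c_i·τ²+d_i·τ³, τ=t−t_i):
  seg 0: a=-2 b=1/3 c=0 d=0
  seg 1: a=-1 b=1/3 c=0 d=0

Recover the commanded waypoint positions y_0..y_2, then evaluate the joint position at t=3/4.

y_0=-2 y_1=-1 y_2=0
S(3/4) = -7/4

y_0 = S_0(0) = a_0 = -2
y_1 = S_1(0) = a_1 = -1
y_2 = S_1(3) = 0
t_q=3/4 is in segment 0 (τ=3/4); S_0(τ)=-7/4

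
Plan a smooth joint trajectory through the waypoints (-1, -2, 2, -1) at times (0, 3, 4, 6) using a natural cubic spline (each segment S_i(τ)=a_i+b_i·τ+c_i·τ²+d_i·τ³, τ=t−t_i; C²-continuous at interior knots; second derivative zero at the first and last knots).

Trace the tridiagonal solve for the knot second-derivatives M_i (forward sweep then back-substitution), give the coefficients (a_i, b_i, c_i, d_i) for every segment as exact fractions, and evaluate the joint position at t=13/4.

Δ: Δ0=-1/3, Δ1=4, Δ2=-3/2
row 1: diag=8, rhs=26; c'=1/8, d'=13/4
row 2: denom=6−1·1/8=47/8; d'=(-33−1·13/4)/(47/8)=-290/47
back: M2=-290/47
back: M1=13/4−1/8·-290/47=189/47
M: M0=0, M1=189/47, M2=-290/47, M3=0
seg 0: a=-1, c=M0/2=0, d=(M1−M0)/(6·3)=21/94, b=Δ0−h0·(2M0+M1)/6=-661/282
seg 1: a=-2, c=M1/2=189/94, d=(M2−M1)/(6·1)=-479/282, b=Δ1−h1·(2M1+M2)/6=520/141
seg 2: a=2, c=M2/2=-145/47, d=(M3−M2)/(6·2)=145/282, b=Δ2−h2·(2M2+M3)/6=737/282
t_q=13/4 → seg 1, τ=1/4; S=-2+520/141·τ+189/94·τ²+-479/282·τ³=-5889/6016

  seg 0: a=-1 b=-661/282 c=0 d=21/94
  seg 1: a=-2 b=520/141 c=189/94 d=-479/282
  seg 2: a=2 b=737/282 c=-145/47 d=145/282
S(13/4) = -5889/6016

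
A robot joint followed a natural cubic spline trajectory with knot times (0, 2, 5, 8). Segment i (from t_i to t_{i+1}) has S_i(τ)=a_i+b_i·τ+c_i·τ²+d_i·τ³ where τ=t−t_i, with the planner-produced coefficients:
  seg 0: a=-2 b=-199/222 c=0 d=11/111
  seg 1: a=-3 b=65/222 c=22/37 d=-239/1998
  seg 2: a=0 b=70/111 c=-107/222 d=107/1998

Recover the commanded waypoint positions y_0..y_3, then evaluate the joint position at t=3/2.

y_0=-2 y_1=-3 y_2=0 y_3=-1
S(3/2) = -891/296

y_0 = S_0(0) = a_0 = -2
y_1 = S_1(0) = a_1 = -3
y_2 = S_2(0) = a_2 = 0
y_3 = S_2(3) = -1
t_q=3/2 is in segment 0 (τ=3/2); S_0(τ)=-891/296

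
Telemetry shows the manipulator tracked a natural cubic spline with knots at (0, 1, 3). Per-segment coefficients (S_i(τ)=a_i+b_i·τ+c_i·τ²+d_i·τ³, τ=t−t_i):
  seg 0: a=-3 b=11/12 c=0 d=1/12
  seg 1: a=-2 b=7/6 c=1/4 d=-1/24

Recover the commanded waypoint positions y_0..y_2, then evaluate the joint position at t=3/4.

y_0 = S_0(0) = a_0 = -3
y_1 = S_1(0) = a_1 = -2
y_2 = S_1(2) = 1
t_q=3/4 is in segment 0 (τ=3/4); S_0(τ)=-583/256

y_0=-3 y_1=-2 y_2=1
S(3/4) = -583/256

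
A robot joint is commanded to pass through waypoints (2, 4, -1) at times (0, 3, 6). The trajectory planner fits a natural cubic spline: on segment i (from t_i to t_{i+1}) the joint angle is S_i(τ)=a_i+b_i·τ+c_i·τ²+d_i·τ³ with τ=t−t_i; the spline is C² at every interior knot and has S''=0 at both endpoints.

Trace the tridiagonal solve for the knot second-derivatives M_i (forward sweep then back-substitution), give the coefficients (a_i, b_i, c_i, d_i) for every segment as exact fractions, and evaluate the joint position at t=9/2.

Δ: Δ0=2/3, Δ1=-5/3
row 1: diag=12, rhs=-14; c'=1/4, d'=-7/6
back: M1=-7/6
M: M0=0, M1=-7/6, M2=0
seg 0: a=2, c=M0/2=0, d=(M1−M0)/(6·3)=-7/108, b=Δ0−h0·(2M0+M1)/6=5/4
seg 1: a=4, c=M1/2=-7/12, d=(M2−M1)/(6·3)=7/108, b=Δ1−h1·(2M1+M2)/6=-1/2
t_q=9/2 → seg 1, τ=3/2; S=4+-1/2·τ+-7/12·τ²+7/108·τ³=69/32

  seg 0: a=2 b=5/4 c=0 d=-7/108
  seg 1: a=4 b=-1/2 c=-7/12 d=7/108
S(9/2) = 69/32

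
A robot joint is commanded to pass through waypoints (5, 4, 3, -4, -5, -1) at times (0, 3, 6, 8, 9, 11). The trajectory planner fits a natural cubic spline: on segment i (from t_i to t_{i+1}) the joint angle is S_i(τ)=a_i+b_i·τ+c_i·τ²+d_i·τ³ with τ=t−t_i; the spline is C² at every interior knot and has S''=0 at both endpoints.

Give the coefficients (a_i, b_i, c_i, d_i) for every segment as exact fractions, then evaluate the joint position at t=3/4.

Δ: Δ0=-1/3, Δ1=-1/3, Δ2=-7/2, Δ3=-1, Δ4=2
row 1: diag=12, rhs=0; c'=1/4, d'=0
row 2: denom=10−3·1/4=37/4; d'=(-19−3·0)/(37/4)=-76/37
row 3: denom=6−2·8/37=206/37; d'=(15−2·-76/37)/(206/37)=707/206
row 4: denom=6−1·37/206=1199/206; d'=(18−1·707/206)/(1199/206)=3001/1199
back: M4=3001/1199
back: M3=707/206−37/206·3001/1199=3576/1199
back: M2=-76/37−8/37·3576/1199=-3236/1199
back: M1=0−1/4·-3236/1199=809/1199
M: M0=0, M1=809/1199, M2=-3236/1199, M3=3576/1199, M4=3001/1199, M5=0
seg 0: a=5, c=M0/2=0, d=(M1−M0)/(6·3)=809/21582, b=Δ0−h0·(2M0+M1)/6=-4825/7194
seg 1: a=4, c=M1/2=809/2398, d=(M2−M1)/(6·3)=-4045/21582, b=Δ1−h1·(2M1+M2)/6=1228/3597
seg 2: a=3, c=M2/2=-1618/1199, d=(M3−M2)/(6·2)=1703/3597, b=Δ2−h2·(2M2+M3)/6=-19387/7194
seg 3: a=-4, c=M3/2=1788/1199, d=(M4−M3)/(6·1)=-575/7194, b=Δ3−h3·(2M3+M4)/6=-1577/654
seg 4: a=-5, c=M4/2=3001/2398, d=(M5−M4)/(6·2)=-3001/14388, b=Δ4−h4·(2M4+M5)/6=1192/3597
t_q=3/4 → seg 0, τ=3/4; S=5+-4825/7194·τ+0·τ²+809/21582·τ³=692587/153472

  seg 0: a=5 b=-4825/7194 c=0 d=809/21582
  seg 1: a=4 b=1228/3597 c=809/2398 d=-4045/21582
  seg 2: a=3 b=-19387/7194 c=-1618/1199 d=1703/3597
  seg 3: a=-4 b=-1577/654 c=1788/1199 d=-575/7194
  seg 4: a=-5 b=1192/3597 c=3001/2398 d=-3001/14388
S(3/4) = 692587/153472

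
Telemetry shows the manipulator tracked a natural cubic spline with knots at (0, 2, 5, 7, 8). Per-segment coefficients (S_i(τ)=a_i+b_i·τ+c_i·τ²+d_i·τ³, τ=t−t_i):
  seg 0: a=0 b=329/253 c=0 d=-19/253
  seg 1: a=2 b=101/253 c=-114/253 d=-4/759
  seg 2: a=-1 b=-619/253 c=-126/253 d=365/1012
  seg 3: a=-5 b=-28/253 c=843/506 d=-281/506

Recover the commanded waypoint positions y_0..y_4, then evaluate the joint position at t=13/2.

y_0=0 y_1=2 y_2=-1 y_3=-5 y_4=-4
S(13/2) = -37025/8096

y_0 = S_0(0) = a_0 = 0
y_1 = S_1(0) = a_1 = 2
y_2 = S_2(0) = a_2 = -1
y_3 = S_3(0) = a_3 = -5
y_4 = S_3(1) = -4
t_q=13/2 is in segment 2 (τ=3/2); S_2(τ)=-37025/8096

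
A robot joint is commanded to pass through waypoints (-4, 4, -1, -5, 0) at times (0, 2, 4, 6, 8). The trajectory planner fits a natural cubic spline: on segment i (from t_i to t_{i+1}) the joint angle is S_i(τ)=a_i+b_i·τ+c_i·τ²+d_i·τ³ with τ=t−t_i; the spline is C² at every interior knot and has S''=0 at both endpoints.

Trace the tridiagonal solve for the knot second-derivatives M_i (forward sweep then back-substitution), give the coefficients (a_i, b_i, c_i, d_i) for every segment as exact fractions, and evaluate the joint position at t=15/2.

Δ: Δ0=4, Δ1=-5/2, Δ2=-2, Δ3=5/2
row 1: diag=8, rhs=-39; c'=1/4, d'=-39/8
row 2: denom=8−2·1/4=15/2; d'=(3−2·-39/8)/(15/2)=17/10
row 3: denom=8−2·4/15=112/15; d'=(27−2·17/10)/(112/15)=177/56
back: M3=177/56
back: M2=17/10−4/15·177/56=6/7
back: M1=-39/8−1/4·6/7=-285/56
M: M0=0, M1=-285/56, M2=6/7, M3=177/56, M4=0
seg 0: a=-4, c=M0/2=0, d=(M1−M0)/(6·2)=-95/224, b=Δ0−h0·(2M0+M1)/6=319/56
seg 1: a=4, c=M1/2=-285/112, d=(M2−M1)/(6·2)=111/224, b=Δ1−h1·(2M1+M2)/6=17/28
seg 2: a=-1, c=M2/2=3/7, d=(M3−M2)/(6·2)=43/224, b=Δ2−h2·(2M2+M3)/6=-29/8
seg 3: a=-5, c=M3/2=177/112, d=(M4−M3)/(6·2)=-59/224, b=Δ3−h3·(2M3+M4)/6=11/28
t_q=15/2 → seg 3, τ=3/2; S=-5+11/28·τ+177/112·τ²+-59/224·τ³=-3125/1792

  seg 0: a=-4 b=319/56 c=0 d=-95/224
  seg 1: a=4 b=17/28 c=-285/112 d=111/224
  seg 2: a=-1 b=-29/8 c=3/7 d=43/224
  seg 3: a=-5 b=11/28 c=177/112 d=-59/224
S(15/2) = -3125/1792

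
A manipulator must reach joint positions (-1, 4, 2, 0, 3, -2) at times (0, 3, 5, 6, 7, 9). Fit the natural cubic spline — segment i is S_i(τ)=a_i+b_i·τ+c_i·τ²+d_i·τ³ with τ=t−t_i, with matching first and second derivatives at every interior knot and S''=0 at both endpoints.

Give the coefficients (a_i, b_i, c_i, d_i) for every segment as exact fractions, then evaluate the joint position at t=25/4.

  seg 0: a=-1 b=8255/3684 c=0 d=-235/3684
  seg 1: a=4 b=955/1842 c=-705/1228 d=-341/3684
  seg 2: a=2 b=-5321/1842 c=-1387/1228 d=7435/3684
  seg 3: a=0 b=3341/3684 c=1512/307 d=-10433/3684
  seg 4: a=3 b=4165/1842 c=-4385/1228 d=4385/7368
S(25/4) = 38533/78592

Δ: Δ0=5/3, Δ1=-1, Δ2=-2, Δ3=3, Δ4=-5/2
row 1: diag=10, rhs=-16; c'=1/5, d'=-8/5
row 2: denom=6−2·1/5=28/5; d'=(-6−2·-8/5)/(28/5)=-1/2
row 3: denom=4−1·5/28=107/28; d'=(30−1·-1/2)/(107/28)=854/107
row 4: denom=6−1·28/107=614/107; d'=(-33−1·854/107)/(614/107)=-4385/614
back: M4=-4385/614
back: M3=854/107−28/107·-4385/614=3024/307
back: M2=-1/2−5/28·3024/307=-1387/614
back: M1=-8/5−1/5·-1387/614=-705/614
M: M0=0, M1=-705/614, M2=-1387/614, M3=3024/307, M4=-4385/614, M5=0
seg 0: a=-1, c=M0/2=0, d=(M1−M0)/(6·3)=-235/3684, b=Δ0−h0·(2M0+M1)/6=8255/3684
seg 1: a=4, c=M1/2=-705/1228, d=(M2−M1)/(6·2)=-341/3684, b=Δ1−h1·(2M1+M2)/6=955/1842
seg 2: a=2, c=M2/2=-1387/1228, d=(M3−M2)/(6·1)=7435/3684, b=Δ2−h2·(2M2+M3)/6=-5321/1842
seg 3: a=0, c=M3/2=1512/307, d=(M4−M3)/(6·1)=-10433/3684, b=Δ3−h3·(2M3+M4)/6=3341/3684
seg 4: a=3, c=M4/2=-4385/1228, d=(M5−M4)/(6·2)=4385/7368, b=Δ4−h4·(2M4+M5)/6=4165/1842
t_q=25/4 → seg 3, τ=1/4; S=0+3341/3684·τ+1512/307·τ²+-10433/3684·τ³=38533/78592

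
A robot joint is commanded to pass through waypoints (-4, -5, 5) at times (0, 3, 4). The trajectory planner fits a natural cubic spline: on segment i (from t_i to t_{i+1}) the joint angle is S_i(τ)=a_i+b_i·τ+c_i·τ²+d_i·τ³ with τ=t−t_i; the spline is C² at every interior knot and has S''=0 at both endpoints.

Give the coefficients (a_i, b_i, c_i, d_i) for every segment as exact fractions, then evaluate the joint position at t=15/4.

Δ: Δ0=-1/3, Δ1=10
row 1: diag=8, rhs=62; c'=1/8, d'=31/4
back: M1=31/4
M: M0=0, M1=31/4, M2=0
seg 0: a=-4, c=M0/2=0, d=(M1−M0)/(6·3)=31/72, b=Δ0−h0·(2M0+M1)/6=-101/24
seg 1: a=-5, c=M1/2=31/8, d=(M2−M1)/(6·1)=-31/24, b=Δ1−h1·(2M1+M2)/6=89/12
t_q=15/4 → seg 1, τ=3/4; S=-5+89/12·τ+31/8·τ²+-31/24·τ³=1125/512

  seg 0: a=-4 b=-101/24 c=0 d=31/72
  seg 1: a=-5 b=89/12 c=31/8 d=-31/24
S(15/4) = 1125/512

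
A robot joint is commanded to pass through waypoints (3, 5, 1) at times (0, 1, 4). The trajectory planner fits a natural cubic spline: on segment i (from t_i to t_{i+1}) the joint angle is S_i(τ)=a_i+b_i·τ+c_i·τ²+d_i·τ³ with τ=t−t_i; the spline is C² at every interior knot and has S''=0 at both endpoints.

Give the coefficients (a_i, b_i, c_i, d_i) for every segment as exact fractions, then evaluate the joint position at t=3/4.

Δ: Δ0=2, Δ1=-4/3
row 1: diag=8, rhs=-20; c'=3/8, d'=-5/2
back: M1=-5/2
M: M0=0, M1=-5/2, M2=0
seg 0: a=3, c=M0/2=0, d=(M1−M0)/(6·1)=-5/12, b=Δ0−h0·(2M0+M1)/6=29/12
seg 1: a=5, c=M1/2=-5/4, d=(M2−M1)/(6·3)=5/36, b=Δ1−h1·(2M1+M2)/6=7/6
t_q=3/4 → seg 0, τ=3/4; S=3+29/12·τ+0·τ²+-5/12·τ³=1187/256

  seg 0: a=3 b=29/12 c=0 d=-5/12
  seg 1: a=5 b=7/6 c=-5/4 d=5/36
S(3/4) = 1187/256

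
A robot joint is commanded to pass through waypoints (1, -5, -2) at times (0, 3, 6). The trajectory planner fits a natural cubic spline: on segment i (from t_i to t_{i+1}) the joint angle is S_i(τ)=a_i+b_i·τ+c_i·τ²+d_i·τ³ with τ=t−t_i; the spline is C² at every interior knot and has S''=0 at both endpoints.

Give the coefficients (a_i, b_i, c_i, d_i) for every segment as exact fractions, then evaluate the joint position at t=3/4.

  seg 0: a=1 b=-11/4 c=0 d=1/12
  seg 1: a=-5 b=-1/2 c=3/4 d=-1/12
S(3/4) = -263/256

Δ: Δ0=-2, Δ1=1
row 1: diag=12, rhs=18; c'=1/4, d'=3/2
back: M1=3/2
M: M0=0, M1=3/2, M2=0
seg 0: a=1, c=M0/2=0, d=(M1−M0)/(6·3)=1/12, b=Δ0−h0·(2M0+M1)/6=-11/4
seg 1: a=-5, c=M1/2=3/4, d=(M2−M1)/(6·3)=-1/12, b=Δ1−h1·(2M1+M2)/6=-1/2
t_q=3/4 → seg 0, τ=3/4; S=1+-11/4·τ+0·τ²+1/12·τ³=-263/256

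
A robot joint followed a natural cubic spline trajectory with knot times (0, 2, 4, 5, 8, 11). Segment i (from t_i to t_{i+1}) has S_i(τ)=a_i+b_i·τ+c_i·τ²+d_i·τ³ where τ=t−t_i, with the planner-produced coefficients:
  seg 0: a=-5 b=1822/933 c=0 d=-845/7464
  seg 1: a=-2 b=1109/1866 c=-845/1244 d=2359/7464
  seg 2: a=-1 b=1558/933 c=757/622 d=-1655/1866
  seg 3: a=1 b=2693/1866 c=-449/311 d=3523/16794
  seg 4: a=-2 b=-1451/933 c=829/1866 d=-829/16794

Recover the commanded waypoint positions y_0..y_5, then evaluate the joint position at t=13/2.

y_0=-5 y_1=-2 y_2=-1 y_3=1 y_4=-2 y_5=-4
S(13/2) = 3107/4976

y_0 = S_0(0) = a_0 = -5
y_1 = S_1(0) = a_1 = -2
y_2 = S_2(0) = a_2 = -1
y_3 = S_3(0) = a_3 = 1
y_4 = S_4(0) = a_4 = -2
y_5 = S_4(3) = -4
t_q=13/2 is in segment 3 (τ=3/2); S_3(τ)=3107/4976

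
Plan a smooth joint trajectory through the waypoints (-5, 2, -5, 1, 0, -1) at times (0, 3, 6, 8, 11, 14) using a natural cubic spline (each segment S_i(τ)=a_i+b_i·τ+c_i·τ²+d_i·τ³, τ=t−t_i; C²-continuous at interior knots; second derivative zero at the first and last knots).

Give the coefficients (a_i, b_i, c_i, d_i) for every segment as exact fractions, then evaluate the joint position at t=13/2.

  seg 0: a=-5 b=5369/1305 c=0 d=-2324/11745
  seg 1: a=2 b=-1603/1305 c=-2324/1305 d=1106/2349
  seg 2: a=-5 b=1043/1305 c=3206/1305 d=-59/87
  seg 3: a=1 b=3247/1305 c=-2104/1305 d=526/2349
  seg 4: a=0 b=-1487/1305 c=526/1305 d=-526/11745
S(13/2) = -14167/3480

Δ: Δ0=7/3, Δ1=-7/3, Δ2=3, Δ3=-1/3, Δ4=-1/3
row 1: diag=12, rhs=-28; c'=1/4, d'=-7/3
row 2: denom=10−3·1/4=37/4; d'=(32−3·-7/3)/(37/4)=156/37
row 3: denom=10−2·8/37=354/37; d'=(-20−2·156/37)/(354/37)=-526/177
row 4: denom=12−3·37/118=1305/118; d'=(0−3·-526/177)/(1305/118)=1052/1305
back: M4=1052/1305
back: M3=-526/177−37/118·1052/1305=-4208/1305
back: M2=156/37−8/37·-4208/1305=6412/1305
back: M1=-7/3−1/4·6412/1305=-4648/1305
M: M0=0, M1=-4648/1305, M2=6412/1305, M3=-4208/1305, M4=1052/1305, M5=0
seg 0: a=-5, c=M0/2=0, d=(M1−M0)/(6·3)=-2324/11745, b=Δ0−h0·(2M0+M1)/6=5369/1305
seg 1: a=2, c=M1/2=-2324/1305, d=(M2−M1)/(6·3)=1106/2349, b=Δ1−h1·(2M1+M2)/6=-1603/1305
seg 2: a=-5, c=M2/2=3206/1305, d=(M3−M2)/(6·2)=-59/87, b=Δ2−h2·(2M2+M3)/6=1043/1305
seg 3: a=1, c=M3/2=-2104/1305, d=(M4−M3)/(6·3)=526/2349, b=Δ3−h3·(2M3+M4)/6=3247/1305
seg 4: a=0, c=M4/2=526/1305, d=(M5−M4)/(6·3)=-526/11745, b=Δ4−h4·(2M4+M5)/6=-1487/1305
t_q=13/2 → seg 2, τ=1/2; S=-5+1043/1305·τ+3206/1305·τ²+-59/87·τ³=-14167/3480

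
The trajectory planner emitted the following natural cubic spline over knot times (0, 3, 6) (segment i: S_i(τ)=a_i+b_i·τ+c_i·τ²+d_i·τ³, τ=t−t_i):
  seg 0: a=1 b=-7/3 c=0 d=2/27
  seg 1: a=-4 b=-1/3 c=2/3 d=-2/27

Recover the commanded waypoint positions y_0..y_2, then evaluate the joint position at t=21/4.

y_0=1 y_1=-4 y_2=-1
S(21/4) = -71/32

y_0 = S_0(0) = a_0 = 1
y_1 = S_1(0) = a_1 = -4
y_2 = S_1(3) = -1
t_q=21/4 is in segment 1 (τ=9/4); S_1(τ)=-71/32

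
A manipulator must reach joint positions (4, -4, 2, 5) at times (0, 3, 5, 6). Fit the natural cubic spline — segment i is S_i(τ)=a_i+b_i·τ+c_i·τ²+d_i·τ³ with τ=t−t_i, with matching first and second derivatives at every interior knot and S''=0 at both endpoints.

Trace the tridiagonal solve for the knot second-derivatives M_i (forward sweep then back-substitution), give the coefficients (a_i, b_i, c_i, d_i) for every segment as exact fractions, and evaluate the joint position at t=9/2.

  seg 0: a=4 b=-377/84 c=0 d=17/84
  seg 1: a=-4 b=41/42 c=51/28 d=-17/42
  seg 2: a=2 b=143/42 c=-17/28 d=17/84
S(9/2) = 11/56

Δ: Δ0=-8/3, Δ1=3, Δ2=3
row 1: diag=10, rhs=34; c'=1/5, d'=17/5
row 2: denom=6−2·1/5=28/5; d'=(0−2·17/5)/(28/5)=-17/14
back: M2=-17/14
back: M1=17/5−1/5·-17/14=51/14
M: M0=0, M1=51/14, M2=-17/14, M3=0
seg 0: a=4, c=M0/2=0, d=(M1−M0)/(6·3)=17/84, b=Δ0−h0·(2M0+M1)/6=-377/84
seg 1: a=-4, c=M1/2=51/28, d=(M2−M1)/(6·2)=-17/42, b=Δ1−h1·(2M1+M2)/6=41/42
seg 2: a=2, c=M2/2=-17/28, d=(M3−M2)/(6·1)=17/84, b=Δ2−h2·(2M2+M3)/6=143/42
t_q=9/2 → seg 1, τ=3/2; S=-4+41/42·τ+51/28·τ²+-17/42·τ³=11/56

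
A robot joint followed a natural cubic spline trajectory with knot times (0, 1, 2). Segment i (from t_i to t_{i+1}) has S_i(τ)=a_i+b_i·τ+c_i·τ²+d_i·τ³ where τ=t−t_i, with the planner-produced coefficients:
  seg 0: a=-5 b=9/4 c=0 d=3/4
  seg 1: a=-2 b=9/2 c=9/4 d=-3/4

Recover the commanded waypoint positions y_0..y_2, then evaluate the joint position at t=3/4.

y_0=-5 y_1=-2 y_2=4
S(3/4) = -767/256

y_0 = S_0(0) = a_0 = -5
y_1 = S_1(0) = a_1 = -2
y_2 = S_1(1) = 4
t_q=3/4 is in segment 0 (τ=3/4); S_0(τ)=-767/256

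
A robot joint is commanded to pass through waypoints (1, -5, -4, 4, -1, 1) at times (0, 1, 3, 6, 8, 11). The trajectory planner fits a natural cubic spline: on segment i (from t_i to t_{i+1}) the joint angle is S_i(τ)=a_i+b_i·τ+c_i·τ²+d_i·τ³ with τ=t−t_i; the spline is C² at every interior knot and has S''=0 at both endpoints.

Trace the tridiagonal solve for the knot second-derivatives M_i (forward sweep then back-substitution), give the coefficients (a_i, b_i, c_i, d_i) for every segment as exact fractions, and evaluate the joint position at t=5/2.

  seg 0: a=1 b=-33907/4836 c=0 d=4891/4836
  seg 1: a=-5 b=-9617/2418 c=4891/1612 d=-3847/9672
  seg 2: a=-4 b=4094/1209 c=261/403 d=-1073/3627
  seg 3: a=4 b=-865/1209 c=-812/403 d=5429/9672
  seg 4: a=-1 b=-4931/2418 c=2181/1612 d=-727/4836
S(5/2) = -141379/25792

Δ: Δ0=-6, Δ1=1/2, Δ2=8/3, Δ3=-5/2, Δ4=2/3
row 1: diag=6, rhs=39; c'=1/3, d'=13/2
row 2: denom=10−2·1/3=28/3; d'=(13−2·13/2)/(28/3)=0
row 3: denom=10−3·9/28=253/28; d'=(-31−3·0)/(253/28)=-868/253
row 4: denom=10−2·56/253=2418/253; d'=(19−2·-868/253)/(2418/253)=2181/806
back: M4=2181/806
back: M3=-868/253−56/253·2181/806=-1624/403
back: M2=0−9/28·-1624/403=522/403
back: M1=13/2−1/3·522/403=4891/806
M: M0=0, M1=4891/806, M2=522/403, M3=-1624/403, M4=2181/806, M5=0
seg 0: a=1, c=M0/2=0, d=(M1−M0)/(6·1)=4891/4836, b=Δ0−h0·(2M0+M1)/6=-33907/4836
seg 1: a=-5, c=M1/2=4891/1612, d=(M2−M1)/(6·2)=-3847/9672, b=Δ1−h1·(2M1+M2)/6=-9617/2418
seg 2: a=-4, c=M2/2=261/403, d=(M3−M2)/(6·3)=-1073/3627, b=Δ2−h2·(2M2+M3)/6=4094/1209
seg 3: a=4, c=M3/2=-812/403, d=(M4−M3)/(6·2)=5429/9672, b=Δ3−h3·(2M3+M4)/6=-865/1209
seg 4: a=-1, c=M4/2=2181/1612, d=(M5−M4)/(6·3)=-727/4836, b=Δ4−h4·(2M4+M5)/6=-4931/2418
t_q=5/2 → seg 1, τ=3/2; S=-5+-9617/2418·τ+4891/1612·τ²+-3847/9672·τ³=-141379/25792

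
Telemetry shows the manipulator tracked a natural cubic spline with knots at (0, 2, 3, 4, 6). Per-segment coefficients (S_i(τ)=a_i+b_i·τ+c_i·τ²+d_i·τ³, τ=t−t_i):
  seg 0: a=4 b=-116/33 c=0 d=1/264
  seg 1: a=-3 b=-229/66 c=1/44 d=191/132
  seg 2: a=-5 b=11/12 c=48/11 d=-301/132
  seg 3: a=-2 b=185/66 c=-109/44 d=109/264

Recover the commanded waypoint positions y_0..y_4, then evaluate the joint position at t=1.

y_0 = S_0(0) = a_0 = 4
y_1 = S_1(0) = a_1 = -3
y_2 = S_2(0) = a_2 = -5
y_3 = S_3(0) = a_3 = -2
y_4 = S_3(2) = -3
t_q=1 is in segment 0 (τ=1); S_0(τ)=43/88

y_0=4 y_1=-3 y_2=-5 y_3=-2 y_4=-3
S(1) = 43/88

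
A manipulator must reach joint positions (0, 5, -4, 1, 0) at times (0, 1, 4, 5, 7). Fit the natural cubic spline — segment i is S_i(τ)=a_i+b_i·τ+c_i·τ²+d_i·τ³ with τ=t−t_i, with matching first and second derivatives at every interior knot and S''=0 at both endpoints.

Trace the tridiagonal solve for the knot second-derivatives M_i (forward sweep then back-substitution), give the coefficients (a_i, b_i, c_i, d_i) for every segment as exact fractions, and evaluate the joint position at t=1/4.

  seg 0: a=0 b=4293/644 c=0 d=-1073/644
  seg 1: a=5 b=537/322 c=-3219/644 d=739/644
  seg 2: a=-4 b=1713/644 c=858/161 d=-275/92
  seg 3: a=1 b=1401/322 c=-2343/644 d=781/1288
S(1/4) = 67615/41216

Δ: Δ0=5, Δ1=-3, Δ2=5, Δ3=-1/2
row 1: diag=8, rhs=-48; c'=3/8, d'=-6
row 2: denom=8−3·3/8=55/8; d'=(48−3·-6)/(55/8)=48/5
row 3: denom=6−1·8/55=322/55; d'=(-33−1·48/5)/(322/55)=-2343/322
back: M3=-2343/322
back: M2=48/5−8/55·-2343/322=1716/161
back: M1=-6−3/8·1716/161=-3219/322
M: M0=0, M1=-3219/322, M2=1716/161, M3=-2343/322, M4=0
seg 0: a=0, c=M0/2=0, d=(M1−M0)/(6·1)=-1073/644, b=Δ0−h0·(2M0+M1)/6=4293/644
seg 1: a=5, c=M1/2=-3219/644, d=(M2−M1)/(6·3)=739/644, b=Δ1−h1·(2M1+M2)/6=537/322
seg 2: a=-4, c=M2/2=858/161, d=(M3−M2)/(6·1)=-275/92, b=Δ2−h2·(2M2+M3)/6=1713/644
seg 3: a=1, c=M3/2=-2343/644, d=(M4−M3)/(6·2)=781/1288, b=Δ3−h3·(2M3+M4)/6=1401/322
t_q=1/4 → seg 0, τ=1/4; S=0+4293/644·τ+0·τ²+-1073/644·τ³=67615/41216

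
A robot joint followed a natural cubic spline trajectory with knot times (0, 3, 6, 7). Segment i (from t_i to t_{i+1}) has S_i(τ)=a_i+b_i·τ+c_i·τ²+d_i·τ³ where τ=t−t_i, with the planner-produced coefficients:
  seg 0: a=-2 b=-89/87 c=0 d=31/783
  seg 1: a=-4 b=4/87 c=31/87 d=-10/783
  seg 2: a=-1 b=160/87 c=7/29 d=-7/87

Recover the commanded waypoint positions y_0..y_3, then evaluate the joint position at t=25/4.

y_0=-2 y_1=-4 y_2=-1 y_3=1
S(25/4) = -977/1856

y_0 = S_0(0) = a_0 = -2
y_1 = S_1(0) = a_1 = -4
y_2 = S_2(0) = a_2 = -1
y_3 = S_2(1) = 1
t_q=25/4 is in segment 2 (τ=1/4); S_2(τ)=-977/1856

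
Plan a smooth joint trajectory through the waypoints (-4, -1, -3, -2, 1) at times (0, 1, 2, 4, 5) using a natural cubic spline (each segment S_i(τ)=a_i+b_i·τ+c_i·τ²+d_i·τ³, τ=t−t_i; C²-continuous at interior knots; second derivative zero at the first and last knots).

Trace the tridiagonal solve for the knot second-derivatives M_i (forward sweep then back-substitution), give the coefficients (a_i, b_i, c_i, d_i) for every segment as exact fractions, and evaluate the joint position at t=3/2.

Δ: Δ0=3, Δ1=-2, Δ2=1/2, Δ3=3
row 1: diag=4, rhs=-30; c'=1/4, d'=-15/2
row 2: denom=6−1·1/4=23/4; d'=(15−1·-15/2)/(23/4)=90/23
row 3: denom=6−2·8/23=122/23; d'=(15−2·90/23)/(122/23)=165/122
back: M3=165/122
back: M2=90/23−8/23·165/122=210/61
back: M1=-15/2−1/4·210/61=-510/61
M: M0=0, M1=-510/61, M2=210/61, M3=165/122, M4=0
seg 0: a=-4, c=M0/2=0, d=(M1−M0)/(6·1)=-85/61, b=Δ0−h0·(2M0+M1)/6=268/61
seg 1: a=-1, c=M1/2=-255/61, d=(M2−M1)/(6·1)=120/61, b=Δ1−h1·(2M1+M2)/6=13/61
seg 2: a=-3, c=M2/2=105/61, d=(M3−M2)/(6·2)=-85/488, b=Δ2−h2·(2M2+M3)/6=-137/61
seg 3: a=-2, c=M3/2=165/244, d=(M4−M3)/(6·1)=-55/244, b=Δ3−h3·(2M3+M4)/6=311/122
t_q=3/2 → seg 1, τ=1/2; S=-1+13/61·τ+-255/61·τ²+120/61·τ³=-413/244

  seg 0: a=-4 b=268/61 c=0 d=-85/61
  seg 1: a=-1 b=13/61 c=-255/61 d=120/61
  seg 2: a=-3 b=-137/61 c=105/61 d=-85/488
  seg 3: a=-2 b=311/122 c=165/244 d=-55/244
S(3/2) = -413/244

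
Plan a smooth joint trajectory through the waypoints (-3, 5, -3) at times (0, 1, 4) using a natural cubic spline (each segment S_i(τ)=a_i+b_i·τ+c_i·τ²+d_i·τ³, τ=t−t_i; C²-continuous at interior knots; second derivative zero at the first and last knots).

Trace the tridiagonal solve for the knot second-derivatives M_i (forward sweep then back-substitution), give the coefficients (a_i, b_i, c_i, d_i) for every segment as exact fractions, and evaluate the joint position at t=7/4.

Δ: Δ0=8, Δ1=-8/3
row 1: diag=8, rhs=-64; c'=3/8, d'=-8
back: M1=-8
M: M0=0, M1=-8, M2=0
seg 0: a=-3, c=M0/2=0, d=(M1−M0)/(6·1)=-4/3, b=Δ0−h0·(2M0+M1)/6=28/3
seg 1: a=5, c=M1/2=-4, d=(M2−M1)/(6·3)=4/9, b=Δ1−h1·(2M1+M2)/6=16/3
t_q=7/4 → seg 1, τ=3/4; S=5+16/3·τ+-4·τ²+4/9·τ³=111/16

  seg 0: a=-3 b=28/3 c=0 d=-4/3
  seg 1: a=5 b=16/3 c=-4 d=4/9
S(7/4) = 111/16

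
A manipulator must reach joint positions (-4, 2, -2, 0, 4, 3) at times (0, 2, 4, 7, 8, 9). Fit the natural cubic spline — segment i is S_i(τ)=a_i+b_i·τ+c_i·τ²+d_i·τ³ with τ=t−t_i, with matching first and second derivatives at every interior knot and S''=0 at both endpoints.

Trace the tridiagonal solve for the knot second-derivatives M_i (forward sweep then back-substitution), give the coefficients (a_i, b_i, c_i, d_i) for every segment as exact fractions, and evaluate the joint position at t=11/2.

  seg 0: a=-4 b=6791/1551 c=0 d=-1069/3102
  seg 1: a=2 b=377/1551 c=-1069/517 d=2935/6204
  seg 2: a=-2 b=-3646/1551 c=797/1034 d=81/1034
  seg 3: a=0 b=13615/3102 c=763/517 d=-5785/3102
  seg 4: a=4 b=2708/1551 c=-4259/1034 d=4259/3102
S(11/2) = -29179/8272

Δ: Δ0=3, Δ1=-2, Δ2=2/3, Δ3=4, Δ4=-1
row 1: diag=8, rhs=-30; c'=1/4, d'=-15/4
row 2: denom=10−2·1/4=19/2; d'=(16−2·-15/4)/(19/2)=47/19
row 3: denom=8−3·6/19=134/19; d'=(20−3·47/19)/(134/19)=239/134
row 4: denom=4−1·19/134=517/134; d'=(-30−1·239/134)/(517/134)=-4259/517
back: M4=-4259/517
back: M3=239/134−19/134·-4259/517=1526/517
back: M2=47/19−6/19·1526/517=797/517
back: M1=-15/4−1/4·797/517=-2138/517
M: M0=0, M1=-2138/517, M2=797/517, M3=1526/517, M4=-4259/517, M5=0
seg 0: a=-4, c=M0/2=0, d=(M1−M0)/(6·2)=-1069/3102, b=Δ0−h0·(2M0+M1)/6=6791/1551
seg 1: a=2, c=M1/2=-1069/517, d=(M2−M1)/(6·2)=2935/6204, b=Δ1−h1·(2M1+M2)/6=377/1551
seg 2: a=-2, c=M2/2=797/1034, d=(M3−M2)/(6·3)=81/1034, b=Δ2−h2·(2M2+M3)/6=-3646/1551
seg 3: a=0, c=M3/2=763/517, d=(M4−M3)/(6·1)=-5785/3102, b=Δ3−h3·(2M3+M4)/6=13615/3102
seg 4: a=4, c=M4/2=-4259/1034, d=(M5−M4)/(6·1)=4259/3102, b=Δ4−h4·(2M4+M5)/6=2708/1551
t_q=11/2 → seg 2, τ=3/2; S=-2+-3646/1551·τ+797/1034·τ²+81/1034·τ³=-29179/8272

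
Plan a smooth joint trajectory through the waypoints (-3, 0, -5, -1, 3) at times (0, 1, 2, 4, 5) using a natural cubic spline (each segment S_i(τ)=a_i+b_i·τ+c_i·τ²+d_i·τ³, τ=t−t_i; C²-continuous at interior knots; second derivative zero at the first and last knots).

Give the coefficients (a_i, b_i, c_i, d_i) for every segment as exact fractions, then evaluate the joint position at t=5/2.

  seg 0: a=-3 b=330/61 c=0 d=-147/61
  seg 1: a=0 b=-111/61 c=-441/61 d=247/61
  seg 2: a=-5 b=-252/61 c=300/61 d=-113/122
  seg 3: a=-1 b=270/61 c=-39/61 d=13/61
S(5/2) = -5809/976

Δ: Δ0=3, Δ1=-5, Δ2=2, Δ3=4
row 1: diag=4, rhs=-48; c'=1/4, d'=-12
row 2: denom=6−1·1/4=23/4; d'=(42−1·-12)/(23/4)=216/23
row 3: denom=6−2·8/23=122/23; d'=(12−2·216/23)/(122/23)=-78/61
back: M3=-78/61
back: M2=216/23−8/23·-78/61=600/61
back: M1=-12−1/4·600/61=-882/61
M: M0=0, M1=-882/61, M2=600/61, M3=-78/61, M4=0
seg 0: a=-3, c=M0/2=0, d=(M1−M0)/(6·1)=-147/61, b=Δ0−h0·(2M0+M1)/6=330/61
seg 1: a=0, c=M1/2=-441/61, d=(M2−M1)/(6·1)=247/61, b=Δ1−h1·(2M1+M2)/6=-111/61
seg 2: a=-5, c=M2/2=300/61, d=(M3−M2)/(6·2)=-113/122, b=Δ2−h2·(2M2+M3)/6=-252/61
seg 3: a=-1, c=M3/2=-39/61, d=(M4−M3)/(6·1)=13/61, b=Δ3−h3·(2M3+M4)/6=270/61
t_q=5/2 → seg 2, τ=1/2; S=-5+-252/61·τ+300/61·τ²+-113/122·τ³=-5809/976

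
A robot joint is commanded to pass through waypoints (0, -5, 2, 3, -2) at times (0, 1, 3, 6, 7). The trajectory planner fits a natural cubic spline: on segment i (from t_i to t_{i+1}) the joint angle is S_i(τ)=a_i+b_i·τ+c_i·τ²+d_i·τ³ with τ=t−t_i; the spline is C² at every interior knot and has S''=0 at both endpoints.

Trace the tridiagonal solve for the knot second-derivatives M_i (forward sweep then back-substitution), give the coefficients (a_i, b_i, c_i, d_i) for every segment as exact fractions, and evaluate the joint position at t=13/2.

Δ: Δ0=-5, Δ1=7/2, Δ2=1/3, Δ3=-5
row 1: diag=6, rhs=51; c'=1/3, d'=17/2
row 2: denom=10−2·1/3=28/3; d'=(-19−2·17/2)/(28/3)=-27/7
row 3: denom=8−3·9/28=197/28; d'=(-32−3·-27/7)/(197/28)=-572/197
back: M3=-572/197
back: M2=-27/7−9/28·-572/197=-576/197
back: M1=17/2−1/3·-576/197=3733/394
M: M0=0, M1=3733/394, M2=-576/197, M3=-572/197, M4=0
seg 0: a=0, c=M0/2=0, d=(M1−M0)/(6·1)=3733/2364, b=Δ0−h0·(2M0+M1)/6=-15553/2364
seg 1: a=-5, c=M1/2=3733/788, d=(M2−M1)/(6·2)=-4885/4728, b=Δ1−h1·(2M1+M2)/6=-2177/1182
seg 2: a=2, c=M2/2=-288/197, d=(M3−M2)/(6·3)=2/1773, b=Δ2−h2·(2M2+M3)/6=2783/591
seg 3: a=3, c=M3/2=-286/197, d=(M4−M3)/(6·1)=286/591, b=Δ3−h3·(2M3+M4)/6=-2383/591
t_q=13/2 → seg 3, τ=1/2; S=3+-2383/591·τ+-286/197·τ²+286/591·τ³=537/788

  seg 0: a=0 b=-15553/2364 c=0 d=3733/2364
  seg 1: a=-5 b=-2177/1182 c=3733/788 d=-4885/4728
  seg 2: a=2 b=2783/591 c=-288/197 d=2/1773
  seg 3: a=3 b=-2383/591 c=-286/197 d=286/591
S(13/2) = 537/788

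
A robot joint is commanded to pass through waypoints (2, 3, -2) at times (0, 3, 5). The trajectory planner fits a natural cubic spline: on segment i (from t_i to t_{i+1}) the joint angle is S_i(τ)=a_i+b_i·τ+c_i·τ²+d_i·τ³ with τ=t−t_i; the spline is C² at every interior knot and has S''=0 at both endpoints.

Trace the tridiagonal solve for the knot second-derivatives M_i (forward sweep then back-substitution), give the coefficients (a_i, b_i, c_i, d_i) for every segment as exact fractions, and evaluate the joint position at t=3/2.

Δ: Δ0=1/3, Δ1=-5/2
row 1: diag=10, rhs=-17; c'=1/5, d'=-17/10
back: M1=-17/10
M: M0=0, M1=-17/10, M2=0
seg 0: a=2, c=M0/2=0, d=(M1−M0)/(6·3)=-17/180, b=Δ0−h0·(2M0+M1)/6=71/60
seg 1: a=3, c=M1/2=-17/20, d=(M2−M1)/(6·2)=17/120, b=Δ1−h1·(2M1+M2)/6=-41/30
t_q=3/2 → seg 0, τ=3/2; S=2+71/60·τ+0·τ²+-17/180·τ³=553/160

  seg 0: a=2 b=71/60 c=0 d=-17/180
  seg 1: a=3 b=-41/30 c=-17/20 d=17/120
S(3/2) = 553/160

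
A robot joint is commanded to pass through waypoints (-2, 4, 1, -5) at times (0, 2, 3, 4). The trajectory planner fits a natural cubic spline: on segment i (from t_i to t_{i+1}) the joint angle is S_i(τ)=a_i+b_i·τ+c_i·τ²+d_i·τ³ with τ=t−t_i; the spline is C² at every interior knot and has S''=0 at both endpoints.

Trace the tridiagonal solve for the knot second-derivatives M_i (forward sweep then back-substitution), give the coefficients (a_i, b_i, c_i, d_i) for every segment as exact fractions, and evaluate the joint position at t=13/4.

  seg 0: a=-2 b=111/23 c=0 d=-21/46
  seg 1: a=4 b=-15/23 c=-63/23 d=9/23
  seg 2: a=1 b=-114/23 c=-36/23 d=12/23
S(13/4) = -121/368

Δ: Δ0=3, Δ1=-3, Δ2=-6
row 1: diag=6, rhs=-36; c'=1/6, d'=-6
row 2: denom=4−1·1/6=23/6; d'=(-18−1·-6)/(23/6)=-72/23
back: M2=-72/23
back: M1=-6−1/6·-72/23=-126/23
M: M0=0, M1=-126/23, M2=-72/23, M3=0
seg 0: a=-2, c=M0/2=0, d=(M1−M0)/(6·2)=-21/46, b=Δ0−h0·(2M0+M1)/6=111/23
seg 1: a=4, c=M1/2=-63/23, d=(M2−M1)/(6·1)=9/23, b=Δ1−h1·(2M1+M2)/6=-15/23
seg 2: a=1, c=M2/2=-36/23, d=(M3−M2)/(6·1)=12/23, b=Δ2−h2·(2M2+M3)/6=-114/23
t_q=13/4 → seg 2, τ=1/4; S=1+-114/23·τ+-36/23·τ²+12/23·τ³=-121/368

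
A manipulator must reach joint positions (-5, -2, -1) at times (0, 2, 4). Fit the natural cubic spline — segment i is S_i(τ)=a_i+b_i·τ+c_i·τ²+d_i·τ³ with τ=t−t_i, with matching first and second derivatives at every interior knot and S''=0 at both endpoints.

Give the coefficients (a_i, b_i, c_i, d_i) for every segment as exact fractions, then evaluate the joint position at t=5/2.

  seg 0: a=-5 b=7/4 c=0 d=-1/16
  seg 1: a=-2 b=1 c=-3/8 d=1/16
S(5/2) = -203/128

Δ: Δ0=3/2, Δ1=1/2
row 1: diag=8, rhs=-6; c'=1/4, d'=-3/4
back: M1=-3/4
M: M0=0, M1=-3/4, M2=0
seg 0: a=-5, c=M0/2=0, d=(M1−M0)/(6·2)=-1/16, b=Δ0−h0·(2M0+M1)/6=7/4
seg 1: a=-2, c=M1/2=-3/8, d=(M2−M1)/(6·2)=1/16, b=Δ1−h1·(2M1+M2)/6=1
t_q=5/2 → seg 1, τ=1/2; S=-2+1·τ+-3/8·τ²+1/16·τ³=-203/128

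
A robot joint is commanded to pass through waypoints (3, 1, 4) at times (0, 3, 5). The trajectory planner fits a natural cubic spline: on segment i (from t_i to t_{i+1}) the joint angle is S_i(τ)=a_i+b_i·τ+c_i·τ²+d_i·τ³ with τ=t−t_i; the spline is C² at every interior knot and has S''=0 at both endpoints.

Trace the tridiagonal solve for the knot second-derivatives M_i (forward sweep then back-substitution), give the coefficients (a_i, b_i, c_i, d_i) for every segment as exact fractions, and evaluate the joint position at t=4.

  seg 0: a=3 b=-79/60 c=0 d=13/180
  seg 1: a=1 b=19/30 c=13/20 d=-13/120
S(4) = 87/40

Δ: Δ0=-2/3, Δ1=3/2
row 1: diag=10, rhs=13; c'=1/5, d'=13/10
back: M1=13/10
M: M0=0, M1=13/10, M2=0
seg 0: a=3, c=M0/2=0, d=(M1−M0)/(6·3)=13/180, b=Δ0−h0·(2M0+M1)/6=-79/60
seg 1: a=1, c=M1/2=13/20, d=(M2−M1)/(6·2)=-13/120, b=Δ1−h1·(2M1+M2)/6=19/30
t_q=4 → seg 1, τ=1; S=1+19/30·τ+13/20·τ²+-13/120·τ³=87/40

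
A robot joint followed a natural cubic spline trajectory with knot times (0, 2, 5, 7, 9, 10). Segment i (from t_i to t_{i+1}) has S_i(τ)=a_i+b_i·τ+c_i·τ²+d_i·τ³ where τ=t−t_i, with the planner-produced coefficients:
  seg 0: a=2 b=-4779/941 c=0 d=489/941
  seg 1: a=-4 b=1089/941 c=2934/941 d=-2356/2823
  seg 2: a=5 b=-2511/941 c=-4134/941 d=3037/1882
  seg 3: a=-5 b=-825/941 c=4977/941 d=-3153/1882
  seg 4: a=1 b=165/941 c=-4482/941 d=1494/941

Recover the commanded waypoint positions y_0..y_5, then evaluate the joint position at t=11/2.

y_0 = S_0(0) = a_0 = 2
y_1 = S_1(0) = a_1 = -4
y_2 = S_2(0) = a_2 = 5
y_3 = S_3(0) = a_3 = -5
y_4 = S_4(0) = a_4 = 1
y_5 = S_4(1) = -2
t_q=11/2 is in segment 2 (τ=1/2); S_2(τ)=41693/15056

y_0=2 y_1=-4 y_2=5 y_3=-5 y_4=1 y_5=-2
S(11/2) = 41693/15056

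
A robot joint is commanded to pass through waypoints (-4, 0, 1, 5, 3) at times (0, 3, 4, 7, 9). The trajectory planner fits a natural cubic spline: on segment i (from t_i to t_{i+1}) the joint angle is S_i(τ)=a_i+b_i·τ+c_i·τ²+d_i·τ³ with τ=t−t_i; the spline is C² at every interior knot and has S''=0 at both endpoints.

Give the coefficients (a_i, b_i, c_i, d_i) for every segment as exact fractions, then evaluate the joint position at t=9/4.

Δ: Δ0=4/3, Δ1=1, Δ2=4/3, Δ3=-1
row 1: diag=8, rhs=-2; c'=1/8, d'=-1/4
row 2: denom=8−1·1/8=63/8; d'=(2−1·-1/4)/(63/8)=2/7
row 3: denom=10−3·8/21=62/7; d'=(-14−3·2/7)/(62/7)=-52/31
back: M3=-52/31
back: M2=2/7−8/21·-52/31=86/93
back: M1=-1/4−1/8·86/93=-34/93
M: M0=0, M1=-34/93, M2=86/93, M3=-52/31, M4=0
seg 0: a=-4, c=M0/2=0, d=(M1−M0)/(6·3)=-17/837, b=Δ0−h0·(2M0+M1)/6=47/31
seg 1: a=0, c=M1/2=-17/93, d=(M2−M1)/(6·1)=20/93, b=Δ1−h1·(2M1+M2)/6=30/31
seg 2: a=1, c=M2/2=43/93, d=(M3−M2)/(6·3)=-121/837, b=Δ2−h2·(2M2+M3)/6=116/93
seg 3: a=5, c=M3/2=-26/31, d=(M4−M3)/(6·2)=13/93, b=Δ3−h3·(2M3+M4)/6=11/93
t_q=9/4 → seg 0, τ=9/4; S=-4+47/31·τ+0·τ²+-17/837·τ³=-1627/1984

  seg 0: a=-4 b=47/31 c=0 d=-17/837
  seg 1: a=0 b=30/31 c=-17/93 d=20/93
  seg 2: a=1 b=116/93 c=43/93 d=-121/837
  seg 3: a=5 b=11/93 c=-26/31 d=13/93
S(9/4) = -1627/1984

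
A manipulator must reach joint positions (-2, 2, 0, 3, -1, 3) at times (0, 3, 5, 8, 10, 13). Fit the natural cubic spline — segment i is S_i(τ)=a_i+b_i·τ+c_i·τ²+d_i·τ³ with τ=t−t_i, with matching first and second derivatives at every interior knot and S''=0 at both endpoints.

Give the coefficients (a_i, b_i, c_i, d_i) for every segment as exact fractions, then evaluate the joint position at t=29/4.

Δ: Δ0=4/3, Δ1=-1, Δ2=1, Δ3=-2, Δ4=4/3
row 1: diag=10, rhs=-14; c'=1/5, d'=-7/5
row 2: denom=10−2·1/5=48/5; d'=(12−2·-7/5)/(48/5)=37/24
row 3: denom=10−3·5/16=145/16; d'=(-18−3·37/24)/(145/16)=-362/145
row 4: denom=10−2·32/145=1386/145; d'=(20−2·-362/145)/(1386/145)=604/231
back: M4=604/231
back: M3=-362/145−32/145·604/231=-710/231
back: M2=37/24−5/16·-710/231=578/231
back: M1=-7/5−1/5·578/231=-439/231
M: M0=0, M1=-439/231, M2=578/231, M3=-710/231, M4=604/231, M5=0
seg 0: a=-2, c=M0/2=0, d=(M1−M0)/(6·3)=-439/4158, b=Δ0−h0·(2M0+M1)/6=1055/462
seg 1: a=2, c=M1/2=-439/462, d=(M2−M1)/(6·2)=113/308, b=Δ1−h1·(2M1+M2)/6=-131/231
seg 2: a=0, c=M2/2=289/231, d=(M3−M2)/(6·3)=-92/297, b=Δ2−h2·(2M2+M3)/6=8/231
seg 3: a=3, c=M3/2=-355/231, d=(M4−M3)/(6·2)=73/154, b=Δ3−h3·(2M3+M4)/6=-190/231
seg 4: a=-1, c=M4/2=302/231, d=(M5−M4)/(6·3)=-302/2079, b=Δ4−h4·(2M4+M5)/6=-296/231
t_q=29/4 → seg 2, τ=9/4; S=0+8/231·τ+289/231·τ²+-92/297·τ³=222/77

  seg 0: a=-2 b=1055/462 c=0 d=-439/4158
  seg 1: a=2 b=-131/231 c=-439/462 d=113/308
  seg 2: a=0 b=8/231 c=289/231 d=-92/297
  seg 3: a=3 b=-190/231 c=-355/231 d=73/154
  seg 4: a=-1 b=-296/231 c=302/231 d=-302/2079
S(29/4) = 222/77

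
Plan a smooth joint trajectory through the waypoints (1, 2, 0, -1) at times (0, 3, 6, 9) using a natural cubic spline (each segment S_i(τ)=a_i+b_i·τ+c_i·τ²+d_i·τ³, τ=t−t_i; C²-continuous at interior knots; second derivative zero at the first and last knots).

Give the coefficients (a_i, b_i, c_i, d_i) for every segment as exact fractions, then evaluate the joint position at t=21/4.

Δ: Δ0=1/3, Δ1=-2/3, Δ2=-1/3
row 1: diag=12, rhs=-6; c'=1/4, d'=-1/2
row 2: denom=12−3·1/4=45/4; d'=(2−3·-1/2)/(45/4)=14/45
back: M2=14/45
back: M1=-1/2−1/4·14/45=-26/45
M: M0=0, M1=-26/45, M2=14/45, M3=0
seg 0: a=1, c=M0/2=0, d=(M1−M0)/(6·3)=-13/405, b=Δ0−h0·(2M0+M1)/6=28/45
seg 1: a=2, c=M1/2=-13/45, d=(M2−M1)/(6·3)=4/81, b=Δ1−h1·(2M1+M2)/6=-11/45
seg 2: a=0, c=M2/2=7/45, d=(M3−M2)/(6·3)=-7/405, b=Δ2−h2·(2M2+M3)/6=-29/45
t_q=21/4 → seg 1, τ=9/4; S=2+-11/45·τ+-13/45·τ²+4/81·τ³=11/20

  seg 0: a=1 b=28/45 c=0 d=-13/405
  seg 1: a=2 b=-11/45 c=-13/45 d=4/81
  seg 2: a=0 b=-29/45 c=7/45 d=-7/405
S(21/4) = 11/20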